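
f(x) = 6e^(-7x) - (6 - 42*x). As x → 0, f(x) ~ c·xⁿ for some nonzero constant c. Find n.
2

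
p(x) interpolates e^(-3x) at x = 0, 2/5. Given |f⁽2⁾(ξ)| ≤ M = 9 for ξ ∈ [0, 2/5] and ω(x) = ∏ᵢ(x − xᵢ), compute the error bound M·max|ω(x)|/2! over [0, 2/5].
9/50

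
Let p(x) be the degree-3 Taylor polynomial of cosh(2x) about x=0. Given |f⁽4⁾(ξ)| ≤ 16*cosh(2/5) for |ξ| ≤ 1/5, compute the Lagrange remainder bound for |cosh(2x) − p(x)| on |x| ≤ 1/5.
2*cosh(2/5)/1875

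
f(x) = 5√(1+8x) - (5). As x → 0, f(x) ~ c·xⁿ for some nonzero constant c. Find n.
1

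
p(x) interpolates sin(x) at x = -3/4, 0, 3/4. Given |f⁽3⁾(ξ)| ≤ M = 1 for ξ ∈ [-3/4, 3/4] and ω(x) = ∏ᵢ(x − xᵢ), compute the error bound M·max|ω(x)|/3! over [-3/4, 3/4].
sqrt(3)/64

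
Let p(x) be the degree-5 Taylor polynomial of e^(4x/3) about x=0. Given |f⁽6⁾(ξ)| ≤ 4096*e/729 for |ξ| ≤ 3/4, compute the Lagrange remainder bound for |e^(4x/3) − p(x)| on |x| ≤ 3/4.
e/720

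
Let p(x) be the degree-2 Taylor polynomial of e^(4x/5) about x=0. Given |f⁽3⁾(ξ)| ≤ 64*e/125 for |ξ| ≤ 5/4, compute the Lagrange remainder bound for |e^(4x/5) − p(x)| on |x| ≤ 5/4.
e/6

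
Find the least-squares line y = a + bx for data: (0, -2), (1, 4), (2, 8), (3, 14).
a = -9/5, b = 26/5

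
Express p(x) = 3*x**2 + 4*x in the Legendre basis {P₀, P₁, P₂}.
P₀ + (4)P₁ + (2)P₂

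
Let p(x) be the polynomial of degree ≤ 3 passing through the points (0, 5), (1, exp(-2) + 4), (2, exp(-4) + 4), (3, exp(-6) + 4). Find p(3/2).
(-1 + 9*exp(2) + 9*exp(4) + 63*exp(6))*exp(-6)/16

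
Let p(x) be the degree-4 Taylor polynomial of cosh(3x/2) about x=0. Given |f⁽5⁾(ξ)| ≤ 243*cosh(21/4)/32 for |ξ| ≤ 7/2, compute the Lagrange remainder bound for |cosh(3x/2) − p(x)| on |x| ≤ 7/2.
1361367*cosh(21/4)/40960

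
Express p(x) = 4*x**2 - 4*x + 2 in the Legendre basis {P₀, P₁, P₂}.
(10/3)P₀ + (-4)P₁ + (8/3)P₂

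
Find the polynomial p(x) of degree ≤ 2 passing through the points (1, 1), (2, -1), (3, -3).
3 - 2*x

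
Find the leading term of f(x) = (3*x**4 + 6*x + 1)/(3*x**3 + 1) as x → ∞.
x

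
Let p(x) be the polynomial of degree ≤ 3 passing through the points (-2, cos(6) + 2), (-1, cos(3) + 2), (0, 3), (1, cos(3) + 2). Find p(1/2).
cos(6)/16 + 47/16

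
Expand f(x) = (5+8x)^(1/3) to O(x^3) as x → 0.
5**(1/3) + 8*5**(1/3)*x/15 - 64*5**(1/3)*x**2/225 + O(x**3)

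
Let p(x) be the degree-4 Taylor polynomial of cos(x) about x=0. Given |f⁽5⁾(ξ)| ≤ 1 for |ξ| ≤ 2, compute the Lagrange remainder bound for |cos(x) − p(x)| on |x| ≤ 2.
4/15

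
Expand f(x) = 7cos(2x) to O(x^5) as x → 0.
7 - 14*x**2 + 14*x**4/3 + O(x**5)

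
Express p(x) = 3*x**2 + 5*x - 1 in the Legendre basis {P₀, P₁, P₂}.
(5)P₁ + (2)P₂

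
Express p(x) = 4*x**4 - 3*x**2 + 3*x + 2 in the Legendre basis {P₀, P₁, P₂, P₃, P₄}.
(9/5)P₀ + (3)P₁ + (2/7)P₂ + (32/35)P₄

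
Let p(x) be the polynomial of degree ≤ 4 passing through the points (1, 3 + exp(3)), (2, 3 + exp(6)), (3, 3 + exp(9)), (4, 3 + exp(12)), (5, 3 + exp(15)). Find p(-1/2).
-385*exp(12)/32 - 693*exp(6)/32 + 3 + 1155*exp(3)/128 + 1485*exp(9)/64 + 315*exp(15)/128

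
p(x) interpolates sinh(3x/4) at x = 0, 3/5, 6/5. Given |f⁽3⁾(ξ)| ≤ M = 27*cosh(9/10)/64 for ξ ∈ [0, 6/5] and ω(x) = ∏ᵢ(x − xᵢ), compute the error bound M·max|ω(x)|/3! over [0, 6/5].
27*sqrt(3)*cosh(9/10)/8000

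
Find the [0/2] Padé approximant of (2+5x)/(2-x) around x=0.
1/(15*x**2/2 - 3*x + 1)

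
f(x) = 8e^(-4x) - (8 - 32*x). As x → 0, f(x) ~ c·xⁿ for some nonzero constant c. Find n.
2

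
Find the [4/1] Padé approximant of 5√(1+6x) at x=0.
(243*x**4/8 - 27*x**3 + 81*x**2/2 + 36*x + 5)/(21*x/5 + 1)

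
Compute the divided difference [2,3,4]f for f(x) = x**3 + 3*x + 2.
9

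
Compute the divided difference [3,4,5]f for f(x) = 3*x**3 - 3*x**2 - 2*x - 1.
33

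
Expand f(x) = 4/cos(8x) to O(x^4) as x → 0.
4 + 128*x**2 + O(x**4)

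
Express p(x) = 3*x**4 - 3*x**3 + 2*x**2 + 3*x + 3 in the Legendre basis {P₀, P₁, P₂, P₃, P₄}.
(64/15)P₀ + (6/5)P₁ + (64/21)P₂ + (-6/5)P₃ + (24/35)P₄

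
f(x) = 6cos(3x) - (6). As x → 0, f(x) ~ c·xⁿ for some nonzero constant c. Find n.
2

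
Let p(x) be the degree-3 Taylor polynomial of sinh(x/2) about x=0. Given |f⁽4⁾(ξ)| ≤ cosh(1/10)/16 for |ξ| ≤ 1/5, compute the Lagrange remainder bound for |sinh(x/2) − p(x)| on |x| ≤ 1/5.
cosh(1/10)/240000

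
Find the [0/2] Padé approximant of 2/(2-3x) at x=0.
1/(1 - 3*x/2)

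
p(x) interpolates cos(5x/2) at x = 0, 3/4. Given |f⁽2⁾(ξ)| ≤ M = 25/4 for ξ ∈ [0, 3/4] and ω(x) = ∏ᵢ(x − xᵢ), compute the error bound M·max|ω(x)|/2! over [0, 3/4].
225/512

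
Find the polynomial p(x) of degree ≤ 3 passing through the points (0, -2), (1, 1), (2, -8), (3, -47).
-3*x**3 + 3*x**2 + 3*x - 2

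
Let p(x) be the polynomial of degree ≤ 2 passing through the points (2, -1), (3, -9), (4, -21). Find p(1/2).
7/2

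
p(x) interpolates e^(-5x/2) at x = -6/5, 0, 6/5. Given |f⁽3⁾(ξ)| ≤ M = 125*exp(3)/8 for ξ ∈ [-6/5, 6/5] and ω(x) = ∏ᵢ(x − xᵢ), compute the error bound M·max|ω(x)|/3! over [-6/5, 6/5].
sqrt(3)*exp(3)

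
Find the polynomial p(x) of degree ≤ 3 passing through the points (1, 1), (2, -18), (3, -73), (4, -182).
-3*x**3 + 2*x + 2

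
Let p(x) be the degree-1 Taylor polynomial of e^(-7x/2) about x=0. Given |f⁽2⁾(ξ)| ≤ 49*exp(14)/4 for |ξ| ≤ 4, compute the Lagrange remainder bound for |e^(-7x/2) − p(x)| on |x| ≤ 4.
98*exp(14)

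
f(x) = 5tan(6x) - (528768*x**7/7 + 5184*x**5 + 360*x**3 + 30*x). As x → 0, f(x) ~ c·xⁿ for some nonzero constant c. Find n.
9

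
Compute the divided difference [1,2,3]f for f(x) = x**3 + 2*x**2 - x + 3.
8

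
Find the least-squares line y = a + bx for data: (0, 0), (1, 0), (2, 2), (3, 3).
a = -2/5, b = 11/10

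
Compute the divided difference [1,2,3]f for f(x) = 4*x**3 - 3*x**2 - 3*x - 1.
21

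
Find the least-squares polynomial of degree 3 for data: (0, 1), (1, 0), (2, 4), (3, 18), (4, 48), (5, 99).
125/126 + (-1175/756)x + (-11/36)x² + (49/54)x³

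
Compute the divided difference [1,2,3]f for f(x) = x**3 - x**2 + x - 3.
5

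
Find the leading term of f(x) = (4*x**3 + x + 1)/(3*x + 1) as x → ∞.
4*x**2/3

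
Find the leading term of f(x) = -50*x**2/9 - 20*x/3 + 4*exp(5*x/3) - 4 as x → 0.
250*x**3/81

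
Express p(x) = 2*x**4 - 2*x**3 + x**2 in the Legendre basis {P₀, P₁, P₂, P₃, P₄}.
(11/15)P₀ + (-6/5)P₁ + (38/21)P₂ + (-4/5)P₃ + (16/35)P₄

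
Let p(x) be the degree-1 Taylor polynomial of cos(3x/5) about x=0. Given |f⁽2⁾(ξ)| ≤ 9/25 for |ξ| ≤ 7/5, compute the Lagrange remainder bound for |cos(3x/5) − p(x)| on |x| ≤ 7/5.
441/1250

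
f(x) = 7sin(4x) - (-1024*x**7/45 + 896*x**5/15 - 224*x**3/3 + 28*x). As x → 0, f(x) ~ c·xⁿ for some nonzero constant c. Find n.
9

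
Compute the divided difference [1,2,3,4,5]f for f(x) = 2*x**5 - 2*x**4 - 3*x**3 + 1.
28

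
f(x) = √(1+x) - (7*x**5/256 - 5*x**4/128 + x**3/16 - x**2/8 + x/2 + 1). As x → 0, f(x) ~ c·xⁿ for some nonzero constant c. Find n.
6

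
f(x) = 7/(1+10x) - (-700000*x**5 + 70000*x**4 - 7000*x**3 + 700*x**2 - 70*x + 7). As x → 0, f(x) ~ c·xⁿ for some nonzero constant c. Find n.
6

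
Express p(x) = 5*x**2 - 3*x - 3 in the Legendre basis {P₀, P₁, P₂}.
(-4/3)P₀ + (-3)P₁ + (10/3)P₂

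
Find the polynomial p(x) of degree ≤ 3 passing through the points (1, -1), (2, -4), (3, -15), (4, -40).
-x**3 + 2*x**2 - 2*x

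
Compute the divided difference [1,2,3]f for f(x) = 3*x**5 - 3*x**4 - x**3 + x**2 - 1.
190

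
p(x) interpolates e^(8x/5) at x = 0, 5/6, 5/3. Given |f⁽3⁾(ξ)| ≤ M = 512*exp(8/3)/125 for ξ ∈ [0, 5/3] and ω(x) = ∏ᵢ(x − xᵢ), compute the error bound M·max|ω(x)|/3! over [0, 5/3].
64*sqrt(3)*exp(8/3)/729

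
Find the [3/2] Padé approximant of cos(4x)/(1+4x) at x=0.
(112*x**3/3 - 28*x**2/3 - 4*x + 1)/(1 - 52*x**2/3)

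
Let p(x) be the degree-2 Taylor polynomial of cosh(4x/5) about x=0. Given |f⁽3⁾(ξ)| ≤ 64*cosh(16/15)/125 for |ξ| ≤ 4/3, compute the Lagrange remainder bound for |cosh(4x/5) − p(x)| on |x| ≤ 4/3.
2048*cosh(16/15)/10125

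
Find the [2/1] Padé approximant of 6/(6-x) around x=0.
1/(1 - x/6)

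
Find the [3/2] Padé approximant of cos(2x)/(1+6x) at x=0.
(206*x**3/17 - 103*x**2/51 - 6*x + 1)/(1 - 1837*x**2/51)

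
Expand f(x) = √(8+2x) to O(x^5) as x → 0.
2*sqrt(2) + sqrt(2)*x/4 - sqrt(2)*x**2/64 + sqrt(2)*x**3/512 - 5*sqrt(2)*x**4/16384 + O(x**5)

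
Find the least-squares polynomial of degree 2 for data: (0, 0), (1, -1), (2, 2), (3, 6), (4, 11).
-12/35 + (-57/70)x + (13/14)x²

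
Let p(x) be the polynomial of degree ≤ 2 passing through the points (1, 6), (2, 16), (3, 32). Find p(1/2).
13/4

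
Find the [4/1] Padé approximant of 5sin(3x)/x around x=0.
81*x**4/8 - 45*x**2/2 + 15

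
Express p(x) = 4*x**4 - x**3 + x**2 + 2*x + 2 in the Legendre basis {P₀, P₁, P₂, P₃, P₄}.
(47/15)P₀ + (7/5)P₁ + (62/21)P₂ + (-2/5)P₃ + (32/35)P₄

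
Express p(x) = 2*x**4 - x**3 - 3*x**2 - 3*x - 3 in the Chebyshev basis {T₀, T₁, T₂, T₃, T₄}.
(-15/4)T₀ + (-15/4)T₁ + (-1/2)T₂ + (-1/4)T₃ + (1/4)T₄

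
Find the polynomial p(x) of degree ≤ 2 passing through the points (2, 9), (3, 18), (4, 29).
x**2 + 4*x - 3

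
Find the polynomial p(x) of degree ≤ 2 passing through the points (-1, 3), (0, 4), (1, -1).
-3*x**2 - 2*x + 4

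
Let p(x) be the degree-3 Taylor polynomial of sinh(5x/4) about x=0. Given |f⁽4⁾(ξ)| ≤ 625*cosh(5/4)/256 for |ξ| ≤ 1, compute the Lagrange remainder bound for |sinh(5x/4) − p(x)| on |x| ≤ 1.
625*cosh(5/4)/6144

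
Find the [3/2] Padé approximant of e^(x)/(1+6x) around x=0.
(11717*x**3/274260 + 3291*x**2/13060 + 17187*x/22855 + 1)/(-136033*x**2/91420 + 131462*x/22855 + 1)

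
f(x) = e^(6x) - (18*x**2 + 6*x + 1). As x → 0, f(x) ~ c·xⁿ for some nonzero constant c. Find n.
3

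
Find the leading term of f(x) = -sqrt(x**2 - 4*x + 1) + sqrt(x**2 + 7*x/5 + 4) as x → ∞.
27/10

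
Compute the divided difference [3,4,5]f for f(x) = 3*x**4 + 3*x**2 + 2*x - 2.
294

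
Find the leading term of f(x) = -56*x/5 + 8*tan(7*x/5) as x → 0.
2744*x**3/375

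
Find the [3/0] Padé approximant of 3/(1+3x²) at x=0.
3 - 9*x**2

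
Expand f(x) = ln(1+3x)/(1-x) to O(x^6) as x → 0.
3*x - 3*x**2/2 + 15*x**3/2 - 51*x**4/4 + 717*x**5/20 + O(x**6)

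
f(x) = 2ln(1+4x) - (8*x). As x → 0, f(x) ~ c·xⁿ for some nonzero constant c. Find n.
2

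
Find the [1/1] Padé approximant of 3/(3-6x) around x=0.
1/(1 - 2*x)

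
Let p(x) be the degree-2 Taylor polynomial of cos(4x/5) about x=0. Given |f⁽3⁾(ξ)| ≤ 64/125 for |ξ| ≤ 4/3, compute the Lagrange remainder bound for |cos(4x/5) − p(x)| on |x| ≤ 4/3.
2048/10125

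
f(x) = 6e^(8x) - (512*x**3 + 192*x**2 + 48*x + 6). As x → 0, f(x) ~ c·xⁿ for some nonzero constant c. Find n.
4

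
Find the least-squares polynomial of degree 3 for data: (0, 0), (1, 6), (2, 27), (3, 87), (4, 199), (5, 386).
5/42 + (781/252)x + (-37/42)x² + (113/36)x³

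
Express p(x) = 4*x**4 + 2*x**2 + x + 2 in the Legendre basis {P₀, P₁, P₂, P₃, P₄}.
(52/15)P₀ + P₁ + (76/21)P₂ + (32/35)P₄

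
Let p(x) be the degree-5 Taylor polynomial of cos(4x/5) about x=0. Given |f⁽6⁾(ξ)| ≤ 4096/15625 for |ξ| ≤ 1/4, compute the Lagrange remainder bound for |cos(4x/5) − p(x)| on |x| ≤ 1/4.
1/11250000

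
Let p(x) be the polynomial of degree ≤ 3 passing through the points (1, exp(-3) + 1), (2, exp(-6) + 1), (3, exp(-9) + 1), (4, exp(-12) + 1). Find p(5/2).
(-exp(9) - 1 + 9*exp(3) + 9*exp(6) + 16*exp(12))*exp(-12)/16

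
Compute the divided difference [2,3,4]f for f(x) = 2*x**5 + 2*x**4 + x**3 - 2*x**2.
687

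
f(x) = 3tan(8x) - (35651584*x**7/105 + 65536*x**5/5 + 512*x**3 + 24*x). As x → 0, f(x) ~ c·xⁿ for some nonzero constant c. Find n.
9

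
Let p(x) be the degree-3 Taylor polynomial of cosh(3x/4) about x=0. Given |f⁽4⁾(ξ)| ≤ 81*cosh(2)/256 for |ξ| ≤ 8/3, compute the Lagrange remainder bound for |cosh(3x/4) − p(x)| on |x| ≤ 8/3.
2*cosh(2)/3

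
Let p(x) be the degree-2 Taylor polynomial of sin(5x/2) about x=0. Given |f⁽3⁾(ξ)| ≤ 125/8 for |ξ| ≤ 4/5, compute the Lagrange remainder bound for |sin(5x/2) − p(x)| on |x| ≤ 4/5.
4/3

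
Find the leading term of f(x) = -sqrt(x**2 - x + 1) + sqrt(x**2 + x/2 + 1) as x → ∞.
3/4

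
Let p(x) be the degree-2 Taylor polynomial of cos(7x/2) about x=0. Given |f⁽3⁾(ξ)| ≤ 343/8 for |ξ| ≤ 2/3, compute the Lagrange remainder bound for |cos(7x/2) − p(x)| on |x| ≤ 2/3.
343/162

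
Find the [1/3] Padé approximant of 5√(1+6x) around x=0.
(105*x/4 + 5)/(27*x**3/8 - 9*x**2/4 + 9*x/4 + 1)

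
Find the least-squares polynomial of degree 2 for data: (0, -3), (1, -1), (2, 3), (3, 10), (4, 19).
-104/35 + (9/14)x + (17/14)x²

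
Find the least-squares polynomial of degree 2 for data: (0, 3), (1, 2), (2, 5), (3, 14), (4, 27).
107/35 + (-26/7)x + (17/7)x²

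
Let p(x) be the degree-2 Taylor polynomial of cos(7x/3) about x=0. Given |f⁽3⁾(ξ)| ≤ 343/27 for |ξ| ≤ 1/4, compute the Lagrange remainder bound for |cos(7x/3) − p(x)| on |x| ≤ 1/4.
343/10368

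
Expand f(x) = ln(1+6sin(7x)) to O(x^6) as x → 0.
42*x - 882*x**2 + 24353*x**3 - 763518*x**4 + 102136139*x**5/4 + O(x**6)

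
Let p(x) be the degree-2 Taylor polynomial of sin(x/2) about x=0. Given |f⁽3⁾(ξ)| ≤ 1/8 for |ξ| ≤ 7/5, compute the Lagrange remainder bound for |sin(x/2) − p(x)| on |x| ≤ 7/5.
343/6000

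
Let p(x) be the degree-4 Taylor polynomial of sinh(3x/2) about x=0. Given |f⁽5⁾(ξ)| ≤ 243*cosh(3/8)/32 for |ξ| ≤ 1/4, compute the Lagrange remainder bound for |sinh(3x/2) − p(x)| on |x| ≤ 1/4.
81*cosh(3/8)/1310720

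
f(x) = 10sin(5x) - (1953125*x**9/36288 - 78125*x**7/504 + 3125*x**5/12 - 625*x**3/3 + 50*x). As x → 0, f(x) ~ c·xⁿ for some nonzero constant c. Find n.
11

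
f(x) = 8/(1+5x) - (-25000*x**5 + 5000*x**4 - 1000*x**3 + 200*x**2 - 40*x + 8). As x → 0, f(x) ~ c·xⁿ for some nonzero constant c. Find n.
6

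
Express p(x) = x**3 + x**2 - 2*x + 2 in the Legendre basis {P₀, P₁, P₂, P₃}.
(7/3)P₀ + (-7/5)P₁ + (2/3)P₂ + (2/5)P₃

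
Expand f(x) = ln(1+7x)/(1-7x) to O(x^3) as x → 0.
7*x + 49*x**2/2 + O(x**3)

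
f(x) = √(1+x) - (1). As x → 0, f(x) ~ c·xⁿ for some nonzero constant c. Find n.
1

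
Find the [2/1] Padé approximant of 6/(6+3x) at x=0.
1/(x/2 + 1)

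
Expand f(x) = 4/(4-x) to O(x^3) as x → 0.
1 + x/4 + x**2/16 + O(x**3)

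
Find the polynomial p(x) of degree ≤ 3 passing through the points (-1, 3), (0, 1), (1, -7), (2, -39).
-3*x**3 - 3*x**2 - 2*x + 1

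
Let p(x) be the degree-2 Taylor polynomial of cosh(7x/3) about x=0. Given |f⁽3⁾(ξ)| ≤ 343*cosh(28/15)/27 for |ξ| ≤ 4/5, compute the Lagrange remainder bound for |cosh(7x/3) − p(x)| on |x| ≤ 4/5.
10976*cosh(28/15)/10125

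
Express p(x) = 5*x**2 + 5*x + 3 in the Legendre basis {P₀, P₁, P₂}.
(14/3)P₀ + (5)P₁ + (10/3)P₂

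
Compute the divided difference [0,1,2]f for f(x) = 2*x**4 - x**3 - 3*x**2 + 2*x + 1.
8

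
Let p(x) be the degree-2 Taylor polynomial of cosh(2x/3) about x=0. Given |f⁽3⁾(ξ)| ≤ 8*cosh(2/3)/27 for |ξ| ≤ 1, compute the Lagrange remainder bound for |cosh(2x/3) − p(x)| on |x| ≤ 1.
4*cosh(2/3)/81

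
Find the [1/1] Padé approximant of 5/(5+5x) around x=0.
1/(x + 1)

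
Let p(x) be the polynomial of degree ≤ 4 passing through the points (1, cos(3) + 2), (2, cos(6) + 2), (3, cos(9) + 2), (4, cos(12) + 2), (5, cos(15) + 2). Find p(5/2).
45*cos(9)/64 - 5*cos(12)/32 + 3*cos(15)/128 - 5*cos(3)/128 + 15*cos(6)/32 + 2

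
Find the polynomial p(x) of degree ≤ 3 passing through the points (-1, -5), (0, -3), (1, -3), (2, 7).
2*x**3 - x**2 - x - 3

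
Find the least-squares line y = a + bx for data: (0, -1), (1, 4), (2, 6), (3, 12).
a = -9/10, b = 41/10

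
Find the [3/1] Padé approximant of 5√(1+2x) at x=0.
(-5*x**3/8 + 15*x**2/4 + 45*x/4 + 5)/(5*x/4 + 1)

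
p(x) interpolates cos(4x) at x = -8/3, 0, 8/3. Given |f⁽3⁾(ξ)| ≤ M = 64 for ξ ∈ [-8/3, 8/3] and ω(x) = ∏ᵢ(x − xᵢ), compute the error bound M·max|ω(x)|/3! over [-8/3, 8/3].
32768*sqrt(3)/729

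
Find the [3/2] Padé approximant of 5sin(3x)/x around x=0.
(15 - 63*x**2/4)/(9*x**2/20 + 1)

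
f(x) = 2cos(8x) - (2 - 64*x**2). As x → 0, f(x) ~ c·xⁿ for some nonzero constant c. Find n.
4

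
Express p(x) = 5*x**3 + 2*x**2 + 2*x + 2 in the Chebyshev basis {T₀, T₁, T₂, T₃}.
(3)T₀ + (23/4)T₁ + T₂ + (5/4)T₃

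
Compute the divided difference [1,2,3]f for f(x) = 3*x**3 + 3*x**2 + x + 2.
21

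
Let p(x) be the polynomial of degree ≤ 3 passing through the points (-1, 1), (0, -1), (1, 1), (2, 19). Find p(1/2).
-5/4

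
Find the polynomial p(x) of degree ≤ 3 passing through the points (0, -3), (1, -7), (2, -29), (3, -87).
-3*x**3 - x - 3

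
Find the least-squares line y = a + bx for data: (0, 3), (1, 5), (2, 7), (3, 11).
a = 13/5, b = 13/5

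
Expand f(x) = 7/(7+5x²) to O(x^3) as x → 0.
1 - 5*x**2/7 + O(x**3)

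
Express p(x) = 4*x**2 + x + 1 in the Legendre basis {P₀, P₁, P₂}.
(7/3)P₀ + P₁ + (8/3)P₂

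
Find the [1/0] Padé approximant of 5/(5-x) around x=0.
x/5 + 1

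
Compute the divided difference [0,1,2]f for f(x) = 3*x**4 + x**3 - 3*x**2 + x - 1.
21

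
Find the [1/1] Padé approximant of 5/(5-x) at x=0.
1/(1 - x/5)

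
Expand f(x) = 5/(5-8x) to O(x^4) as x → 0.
1 + 8*x/5 + 64*x**2/25 + 512*x**3/125 + O(x**4)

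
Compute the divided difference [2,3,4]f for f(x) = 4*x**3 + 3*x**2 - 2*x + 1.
39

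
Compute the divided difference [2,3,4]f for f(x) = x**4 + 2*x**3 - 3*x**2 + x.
70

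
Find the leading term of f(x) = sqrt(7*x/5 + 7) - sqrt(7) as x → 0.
sqrt(7)*x/10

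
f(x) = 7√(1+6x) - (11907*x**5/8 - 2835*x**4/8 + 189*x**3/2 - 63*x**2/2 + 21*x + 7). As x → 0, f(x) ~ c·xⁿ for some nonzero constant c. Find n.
6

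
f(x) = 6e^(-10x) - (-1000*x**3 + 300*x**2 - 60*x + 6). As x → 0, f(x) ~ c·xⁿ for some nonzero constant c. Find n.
4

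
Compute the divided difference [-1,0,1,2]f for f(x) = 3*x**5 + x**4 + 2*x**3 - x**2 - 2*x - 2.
19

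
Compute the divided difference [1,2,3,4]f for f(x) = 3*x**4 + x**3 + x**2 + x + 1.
31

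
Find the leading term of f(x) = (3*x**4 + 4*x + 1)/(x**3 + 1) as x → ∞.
3*x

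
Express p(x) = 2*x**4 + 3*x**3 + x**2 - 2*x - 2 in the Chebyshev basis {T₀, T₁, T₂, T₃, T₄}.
(-3/4)T₀ + (1/4)T₁ + (3/2)T₂ + (3/4)T₃ + (1/4)T₄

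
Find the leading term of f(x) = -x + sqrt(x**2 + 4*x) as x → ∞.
2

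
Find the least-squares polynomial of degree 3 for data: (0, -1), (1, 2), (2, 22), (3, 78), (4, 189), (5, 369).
-53/63 + (-155/189)x + (73/252)x² + (317/108)x³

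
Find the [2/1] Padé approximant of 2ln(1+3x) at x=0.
3*x*(x + 2)/(2*x + 1)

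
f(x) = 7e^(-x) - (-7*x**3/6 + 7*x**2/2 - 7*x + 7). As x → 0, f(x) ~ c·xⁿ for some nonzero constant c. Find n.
4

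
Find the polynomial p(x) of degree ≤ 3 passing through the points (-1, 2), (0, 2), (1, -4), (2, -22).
-x**3 - 3*x**2 - 2*x + 2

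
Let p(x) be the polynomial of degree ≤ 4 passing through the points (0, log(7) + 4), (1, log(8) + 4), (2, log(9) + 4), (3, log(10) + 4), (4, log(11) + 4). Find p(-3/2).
log(43275834131238896700854768074263*11**(59/128)*3**(13/32)*5**(31/32)*7**(3/128)/184467440737095516160000000000000) + 4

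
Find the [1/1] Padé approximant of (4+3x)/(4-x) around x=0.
(3*x/4 + 1)/(1 - x/4)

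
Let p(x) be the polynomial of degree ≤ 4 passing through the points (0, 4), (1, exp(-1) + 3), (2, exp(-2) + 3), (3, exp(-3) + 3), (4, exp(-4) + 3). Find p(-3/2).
(-2772*exp(3) - 1540*e + 315 + 2970*exp(2) + 1539*exp(4))*exp(-4)/128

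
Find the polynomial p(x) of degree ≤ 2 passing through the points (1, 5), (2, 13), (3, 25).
2*x**2 + 2*x + 1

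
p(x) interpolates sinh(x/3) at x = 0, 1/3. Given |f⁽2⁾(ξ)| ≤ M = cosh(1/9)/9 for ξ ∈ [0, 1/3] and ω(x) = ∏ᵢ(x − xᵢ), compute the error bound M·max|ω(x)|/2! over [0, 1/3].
cosh(1/9)/648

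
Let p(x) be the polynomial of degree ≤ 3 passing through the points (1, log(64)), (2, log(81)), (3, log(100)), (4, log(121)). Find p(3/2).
-5*log(10)/8 + log(11)/8 + 15*log(2)/8 + 15*log(3)/4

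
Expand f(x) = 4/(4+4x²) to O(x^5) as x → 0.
1 - x**2 + x**4 + O(x**5)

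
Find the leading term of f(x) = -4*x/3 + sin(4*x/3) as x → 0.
-32*x**3/81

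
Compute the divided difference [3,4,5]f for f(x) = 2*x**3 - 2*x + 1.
24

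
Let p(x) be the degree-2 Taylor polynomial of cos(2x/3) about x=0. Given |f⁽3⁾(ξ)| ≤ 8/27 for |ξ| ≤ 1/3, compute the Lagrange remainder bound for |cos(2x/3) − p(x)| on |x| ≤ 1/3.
4/2187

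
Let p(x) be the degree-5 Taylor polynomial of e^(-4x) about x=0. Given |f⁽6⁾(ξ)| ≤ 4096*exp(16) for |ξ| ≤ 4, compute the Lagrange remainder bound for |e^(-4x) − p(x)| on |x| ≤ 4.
1048576*exp(16)/45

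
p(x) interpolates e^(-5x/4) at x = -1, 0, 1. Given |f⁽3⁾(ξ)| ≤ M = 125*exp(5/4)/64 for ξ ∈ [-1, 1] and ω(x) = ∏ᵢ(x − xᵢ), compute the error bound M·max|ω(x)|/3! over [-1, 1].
125*sqrt(3)*exp(5/4)/1728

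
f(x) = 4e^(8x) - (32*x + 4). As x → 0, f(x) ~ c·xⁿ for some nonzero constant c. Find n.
2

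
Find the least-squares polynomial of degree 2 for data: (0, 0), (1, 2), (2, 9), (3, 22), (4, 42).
1/5 + (-8/5)x + (3)x²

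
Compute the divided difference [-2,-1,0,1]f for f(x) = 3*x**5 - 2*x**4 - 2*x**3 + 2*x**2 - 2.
17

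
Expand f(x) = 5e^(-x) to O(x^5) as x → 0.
5 - 5*x + 5*x**2/2 - 5*x**3/6 + 5*x**4/24 + O(x**5)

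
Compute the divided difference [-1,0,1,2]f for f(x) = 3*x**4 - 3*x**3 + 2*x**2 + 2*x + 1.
3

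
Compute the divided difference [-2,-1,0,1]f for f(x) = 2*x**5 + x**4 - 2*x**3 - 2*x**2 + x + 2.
6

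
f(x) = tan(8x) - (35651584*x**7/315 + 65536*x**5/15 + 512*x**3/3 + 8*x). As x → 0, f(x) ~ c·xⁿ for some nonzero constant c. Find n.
9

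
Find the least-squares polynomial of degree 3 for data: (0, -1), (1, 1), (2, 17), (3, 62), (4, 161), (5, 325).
-20/21 + (185/126)x + (-53/21)x² + (55/18)x³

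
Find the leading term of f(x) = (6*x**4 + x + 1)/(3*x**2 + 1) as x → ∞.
2*x**2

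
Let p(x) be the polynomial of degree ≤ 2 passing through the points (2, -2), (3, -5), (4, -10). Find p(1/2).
-5/4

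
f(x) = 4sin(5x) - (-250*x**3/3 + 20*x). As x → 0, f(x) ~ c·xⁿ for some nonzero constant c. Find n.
5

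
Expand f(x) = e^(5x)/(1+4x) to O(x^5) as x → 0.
1 + x + 17*x**2/2 - 79*x**3/6 + 1889*x**4/24 + O(x**5)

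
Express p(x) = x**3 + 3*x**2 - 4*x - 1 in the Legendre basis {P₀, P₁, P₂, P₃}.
(-17/5)P₁ + (2)P₂ + (2/5)P₃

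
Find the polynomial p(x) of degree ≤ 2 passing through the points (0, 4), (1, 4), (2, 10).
3*x**2 - 3*x + 4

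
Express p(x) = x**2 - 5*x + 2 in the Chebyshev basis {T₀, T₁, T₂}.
(5/2)T₀ + (-5)T₁ + (1/2)T₂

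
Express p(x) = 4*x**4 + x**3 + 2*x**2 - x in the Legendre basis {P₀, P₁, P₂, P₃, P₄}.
(22/15)P₀ + (-2/5)P₁ + (76/21)P₂ + (2/5)P₃ + (32/35)P₄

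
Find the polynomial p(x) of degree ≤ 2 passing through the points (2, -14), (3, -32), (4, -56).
-3*x**2 - 3*x + 4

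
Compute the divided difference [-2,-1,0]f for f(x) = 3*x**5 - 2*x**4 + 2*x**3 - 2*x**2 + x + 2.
-67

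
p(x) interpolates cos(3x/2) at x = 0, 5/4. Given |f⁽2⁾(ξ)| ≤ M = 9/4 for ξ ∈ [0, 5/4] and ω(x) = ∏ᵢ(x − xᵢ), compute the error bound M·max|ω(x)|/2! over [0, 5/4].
225/512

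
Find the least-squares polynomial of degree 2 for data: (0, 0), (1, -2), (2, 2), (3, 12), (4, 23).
-3/7 + (-22/7)x + (16/7)x²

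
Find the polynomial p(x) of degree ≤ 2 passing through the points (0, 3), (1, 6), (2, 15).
3*x**2 + 3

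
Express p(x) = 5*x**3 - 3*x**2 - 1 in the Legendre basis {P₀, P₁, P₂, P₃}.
(-2)P₀ + (3)P₁ + (-2)P₂ + (2)P₃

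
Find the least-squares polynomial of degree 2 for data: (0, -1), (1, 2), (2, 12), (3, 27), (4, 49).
-37/35 + (3/14)x + (43/14)x²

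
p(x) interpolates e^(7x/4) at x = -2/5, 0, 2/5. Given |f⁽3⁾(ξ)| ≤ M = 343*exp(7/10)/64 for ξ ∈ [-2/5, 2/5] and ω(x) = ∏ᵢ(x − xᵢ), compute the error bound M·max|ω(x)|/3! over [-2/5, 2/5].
343*sqrt(3)*exp(7/10)/27000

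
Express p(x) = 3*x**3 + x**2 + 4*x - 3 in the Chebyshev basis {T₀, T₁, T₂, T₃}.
(-5/2)T₀ + (25/4)T₁ + (1/2)T₂ + (3/4)T₃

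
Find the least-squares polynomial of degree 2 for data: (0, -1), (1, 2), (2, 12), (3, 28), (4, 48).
-9/7 + (34/35)x + (20/7)x²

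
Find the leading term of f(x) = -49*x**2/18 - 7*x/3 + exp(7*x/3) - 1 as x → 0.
343*x**3/162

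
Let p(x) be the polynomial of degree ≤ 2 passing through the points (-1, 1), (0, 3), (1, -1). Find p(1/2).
7/4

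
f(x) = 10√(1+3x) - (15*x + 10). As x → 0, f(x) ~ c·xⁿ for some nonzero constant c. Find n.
2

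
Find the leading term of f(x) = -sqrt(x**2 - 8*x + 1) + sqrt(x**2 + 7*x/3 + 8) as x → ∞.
31/6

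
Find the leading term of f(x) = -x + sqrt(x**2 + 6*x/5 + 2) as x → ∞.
3/5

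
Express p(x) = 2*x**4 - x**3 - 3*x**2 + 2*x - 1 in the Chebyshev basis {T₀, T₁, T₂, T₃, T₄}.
(-7/4)T₀ + (5/4)T₁ + (-1/2)T₂ + (-1/4)T₃ + (1/4)T₄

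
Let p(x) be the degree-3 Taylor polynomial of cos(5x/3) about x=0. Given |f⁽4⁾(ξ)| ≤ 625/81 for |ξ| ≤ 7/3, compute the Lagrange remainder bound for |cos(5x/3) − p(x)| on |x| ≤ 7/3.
1500625/157464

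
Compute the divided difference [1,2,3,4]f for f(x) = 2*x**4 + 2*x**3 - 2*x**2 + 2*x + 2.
22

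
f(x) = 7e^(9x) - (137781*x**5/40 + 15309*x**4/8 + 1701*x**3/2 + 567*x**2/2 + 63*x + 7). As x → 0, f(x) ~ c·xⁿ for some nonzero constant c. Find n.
6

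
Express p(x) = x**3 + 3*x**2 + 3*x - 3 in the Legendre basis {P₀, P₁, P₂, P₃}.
(-2)P₀ + (18/5)P₁ + (2)P₂ + (2/5)P₃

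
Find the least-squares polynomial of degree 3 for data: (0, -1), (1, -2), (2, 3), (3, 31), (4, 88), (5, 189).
-107/126 + (-223/108)x + (-409/252)x² + (52/27)x³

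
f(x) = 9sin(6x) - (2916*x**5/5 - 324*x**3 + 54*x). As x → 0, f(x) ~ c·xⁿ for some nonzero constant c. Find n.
7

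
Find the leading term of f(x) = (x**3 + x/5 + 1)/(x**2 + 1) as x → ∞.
x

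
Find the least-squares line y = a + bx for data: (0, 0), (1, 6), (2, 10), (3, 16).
a = 1/5, b = 26/5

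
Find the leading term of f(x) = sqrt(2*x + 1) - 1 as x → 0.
x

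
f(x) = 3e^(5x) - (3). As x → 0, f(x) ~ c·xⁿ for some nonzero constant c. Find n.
1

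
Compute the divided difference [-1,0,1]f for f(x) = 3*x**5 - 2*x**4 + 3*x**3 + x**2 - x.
-1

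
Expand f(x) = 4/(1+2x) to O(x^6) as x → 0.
4 - 8*x + 16*x**2 - 32*x**3 + 64*x**4 - 128*x**5 + O(x**6)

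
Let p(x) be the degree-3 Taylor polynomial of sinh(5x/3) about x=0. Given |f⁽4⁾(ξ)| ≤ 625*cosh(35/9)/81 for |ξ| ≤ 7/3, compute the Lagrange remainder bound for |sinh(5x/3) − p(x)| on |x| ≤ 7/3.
1500625*cosh(35/9)/157464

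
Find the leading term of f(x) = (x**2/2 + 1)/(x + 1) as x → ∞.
x/2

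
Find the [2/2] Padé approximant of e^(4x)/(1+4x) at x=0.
(28*x**2/9 + 8*x/3 + 1)/(-44*x**2/9 + 8*x/3 + 1)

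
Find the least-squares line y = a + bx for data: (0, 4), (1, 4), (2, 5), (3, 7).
a = 7/2, b = 1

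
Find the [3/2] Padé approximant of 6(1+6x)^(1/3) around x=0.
(112*x**3/5 + 504*x**2/5 + 252*x/5 + 6)/(8*x**2 + 32*x/5 + 1)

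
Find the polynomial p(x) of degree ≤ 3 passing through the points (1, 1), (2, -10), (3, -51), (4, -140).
-3*x**3 + 3*x**2 + x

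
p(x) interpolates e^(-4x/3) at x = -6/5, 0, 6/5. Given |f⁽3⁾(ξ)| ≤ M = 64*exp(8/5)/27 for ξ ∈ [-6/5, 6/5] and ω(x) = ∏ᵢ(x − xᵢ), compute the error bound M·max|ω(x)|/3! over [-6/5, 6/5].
512*sqrt(3)*exp(8/5)/3375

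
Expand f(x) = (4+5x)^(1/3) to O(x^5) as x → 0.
2**(2/3) + 5*2**(2/3)*x/12 - 25*2**(2/3)*x**2/144 + 625*2**(2/3)*x**3/5184 - 3125*2**(2/3)*x**4/31104 + O(x**5)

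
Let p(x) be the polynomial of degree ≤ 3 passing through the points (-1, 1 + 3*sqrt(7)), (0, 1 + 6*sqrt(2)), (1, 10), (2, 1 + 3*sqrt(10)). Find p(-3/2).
-105*sqrt(2)/8 - 15*sqrt(10)/16 + 205/16 + 105*sqrt(7)/16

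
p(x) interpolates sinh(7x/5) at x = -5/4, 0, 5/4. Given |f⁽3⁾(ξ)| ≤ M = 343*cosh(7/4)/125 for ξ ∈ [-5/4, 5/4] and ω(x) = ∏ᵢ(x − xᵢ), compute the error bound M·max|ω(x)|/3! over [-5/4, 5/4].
343*sqrt(3)*cosh(7/4)/1728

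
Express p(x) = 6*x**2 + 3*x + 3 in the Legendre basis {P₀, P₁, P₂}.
(5)P₀ + (3)P₁ + (4)P₂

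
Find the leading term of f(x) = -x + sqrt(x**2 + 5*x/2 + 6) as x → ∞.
5/4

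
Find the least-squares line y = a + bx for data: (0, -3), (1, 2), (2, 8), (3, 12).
a = -29/10, b = 51/10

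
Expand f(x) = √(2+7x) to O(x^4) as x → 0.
sqrt(2) + 7*sqrt(2)*x/4 - 49*sqrt(2)*x**2/32 + 343*sqrt(2)*x**3/128 + O(x**4)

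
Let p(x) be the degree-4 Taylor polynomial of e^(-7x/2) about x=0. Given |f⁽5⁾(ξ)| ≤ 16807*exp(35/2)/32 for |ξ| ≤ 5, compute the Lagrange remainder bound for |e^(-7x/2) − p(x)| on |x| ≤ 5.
10504375*exp(35/2)/768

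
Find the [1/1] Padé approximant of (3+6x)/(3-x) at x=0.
(2*x + 1)/(1 - x/3)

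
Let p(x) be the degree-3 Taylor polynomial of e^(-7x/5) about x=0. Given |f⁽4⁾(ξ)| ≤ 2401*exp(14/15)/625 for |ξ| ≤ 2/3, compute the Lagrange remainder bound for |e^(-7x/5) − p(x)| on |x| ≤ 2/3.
4802*exp(14/15)/151875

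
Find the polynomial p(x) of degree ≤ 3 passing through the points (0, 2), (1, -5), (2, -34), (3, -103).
-3*x**3 - 2*x**2 - 2*x + 2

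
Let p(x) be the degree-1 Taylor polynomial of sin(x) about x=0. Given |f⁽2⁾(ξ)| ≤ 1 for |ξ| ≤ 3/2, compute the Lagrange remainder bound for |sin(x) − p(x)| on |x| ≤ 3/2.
9/8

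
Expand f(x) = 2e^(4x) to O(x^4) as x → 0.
2 + 8*x + 16*x**2 + 64*x**3/3 + O(x**4)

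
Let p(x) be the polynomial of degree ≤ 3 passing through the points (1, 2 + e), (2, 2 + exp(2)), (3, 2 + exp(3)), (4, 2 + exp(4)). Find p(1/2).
-5*exp(4)/16 - 35*exp(2)/16 + 2 + 35*e/16 + 21*exp(3)/16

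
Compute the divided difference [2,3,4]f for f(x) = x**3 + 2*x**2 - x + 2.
11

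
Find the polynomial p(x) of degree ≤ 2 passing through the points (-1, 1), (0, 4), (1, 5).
-x**2 + 2*x + 4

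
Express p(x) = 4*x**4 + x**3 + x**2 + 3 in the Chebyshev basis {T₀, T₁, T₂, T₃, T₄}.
(5)T₀ + (3/4)T₁ + (5/2)T₂ + (1/4)T₃ + (1/2)T₄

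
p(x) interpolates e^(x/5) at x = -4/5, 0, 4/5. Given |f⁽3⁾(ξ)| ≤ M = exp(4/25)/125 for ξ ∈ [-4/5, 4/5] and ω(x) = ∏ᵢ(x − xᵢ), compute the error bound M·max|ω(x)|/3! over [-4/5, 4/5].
64*sqrt(3)*exp(4/25)/421875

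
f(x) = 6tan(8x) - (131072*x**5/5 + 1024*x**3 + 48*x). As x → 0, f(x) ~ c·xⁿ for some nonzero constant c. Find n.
7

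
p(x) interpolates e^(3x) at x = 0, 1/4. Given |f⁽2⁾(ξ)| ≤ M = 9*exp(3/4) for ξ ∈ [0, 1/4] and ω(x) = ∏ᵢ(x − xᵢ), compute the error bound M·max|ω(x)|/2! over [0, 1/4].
9*exp(3/4)/128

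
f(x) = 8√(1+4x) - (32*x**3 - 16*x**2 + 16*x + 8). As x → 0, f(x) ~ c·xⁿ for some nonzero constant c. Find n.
4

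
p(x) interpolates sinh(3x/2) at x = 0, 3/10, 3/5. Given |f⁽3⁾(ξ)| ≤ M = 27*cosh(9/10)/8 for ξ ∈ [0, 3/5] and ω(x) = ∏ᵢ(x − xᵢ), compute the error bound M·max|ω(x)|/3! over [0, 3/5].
27*sqrt(3)*cosh(9/10)/8000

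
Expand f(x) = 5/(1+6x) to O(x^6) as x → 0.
5 - 30*x + 180*x**2 - 1080*x**3 + 6480*x**4 - 38880*x**5 + O(x**6)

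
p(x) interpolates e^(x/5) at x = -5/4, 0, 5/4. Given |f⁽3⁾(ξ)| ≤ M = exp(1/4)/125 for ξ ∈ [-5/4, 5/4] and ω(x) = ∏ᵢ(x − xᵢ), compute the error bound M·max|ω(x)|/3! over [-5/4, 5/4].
sqrt(3)*exp(1/4)/1728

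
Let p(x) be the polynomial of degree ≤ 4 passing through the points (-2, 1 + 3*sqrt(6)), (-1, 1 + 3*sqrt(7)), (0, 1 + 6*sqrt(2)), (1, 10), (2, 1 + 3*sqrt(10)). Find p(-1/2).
-13/32 - 15*sqrt(6)/128 + 9*sqrt(10)/128 + 45*sqrt(7)/32 + 135*sqrt(2)/32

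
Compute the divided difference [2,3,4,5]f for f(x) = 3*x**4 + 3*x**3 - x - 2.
45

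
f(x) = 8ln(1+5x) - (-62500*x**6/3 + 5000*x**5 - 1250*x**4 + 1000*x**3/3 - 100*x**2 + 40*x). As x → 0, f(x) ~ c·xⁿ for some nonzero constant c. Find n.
7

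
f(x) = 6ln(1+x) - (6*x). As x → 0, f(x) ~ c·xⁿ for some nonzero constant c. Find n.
2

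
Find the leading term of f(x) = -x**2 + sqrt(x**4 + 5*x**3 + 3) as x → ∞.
5*x/2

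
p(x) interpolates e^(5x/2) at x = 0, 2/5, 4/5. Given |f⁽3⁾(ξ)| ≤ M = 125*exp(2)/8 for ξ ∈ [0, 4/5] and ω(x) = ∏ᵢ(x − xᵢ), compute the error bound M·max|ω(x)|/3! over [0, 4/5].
sqrt(3)*exp(2)/27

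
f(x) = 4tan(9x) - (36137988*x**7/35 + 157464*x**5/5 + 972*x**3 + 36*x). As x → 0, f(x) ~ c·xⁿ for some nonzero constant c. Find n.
9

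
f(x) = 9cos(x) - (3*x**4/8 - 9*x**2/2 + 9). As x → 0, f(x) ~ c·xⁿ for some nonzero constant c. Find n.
6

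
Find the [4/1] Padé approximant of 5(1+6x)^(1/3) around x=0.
(80*x**4/3 - 64*x**3/3 + 24*x**2 + 32*x + 5)/(22*x/5 + 1)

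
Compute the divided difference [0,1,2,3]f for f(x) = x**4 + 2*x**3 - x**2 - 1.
8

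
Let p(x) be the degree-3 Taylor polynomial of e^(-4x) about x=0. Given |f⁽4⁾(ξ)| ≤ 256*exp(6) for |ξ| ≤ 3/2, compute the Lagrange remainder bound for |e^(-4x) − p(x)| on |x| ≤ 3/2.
54*exp(6)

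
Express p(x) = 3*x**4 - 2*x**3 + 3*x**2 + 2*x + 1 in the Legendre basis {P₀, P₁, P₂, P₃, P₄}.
(13/5)P₀ + (4/5)P₁ + (26/7)P₂ + (-4/5)P₃ + (24/35)P₄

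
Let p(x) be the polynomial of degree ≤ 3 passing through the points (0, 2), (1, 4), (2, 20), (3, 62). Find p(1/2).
2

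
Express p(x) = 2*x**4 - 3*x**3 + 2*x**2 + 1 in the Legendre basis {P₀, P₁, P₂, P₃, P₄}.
(31/15)P₀ + (-9/5)P₁ + (52/21)P₂ + (-6/5)P₃ + (16/35)P₄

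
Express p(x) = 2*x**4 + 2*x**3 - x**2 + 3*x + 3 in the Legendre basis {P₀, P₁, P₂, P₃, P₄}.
(46/15)P₀ + (21/5)P₁ + (10/21)P₂ + (4/5)P₃ + (16/35)P₄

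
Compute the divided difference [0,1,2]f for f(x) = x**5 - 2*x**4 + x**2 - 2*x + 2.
2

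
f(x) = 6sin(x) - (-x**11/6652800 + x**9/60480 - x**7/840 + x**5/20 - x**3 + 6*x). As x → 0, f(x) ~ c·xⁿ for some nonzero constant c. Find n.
13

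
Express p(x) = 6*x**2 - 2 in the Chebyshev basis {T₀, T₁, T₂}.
T₀ + (3)T₂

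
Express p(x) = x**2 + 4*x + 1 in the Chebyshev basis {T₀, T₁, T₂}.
(3/2)T₀ + (4)T₁ + (1/2)T₂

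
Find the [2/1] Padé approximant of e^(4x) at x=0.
(8*x**2/3 + 8*x/3 + 1)/(1 - 4*x/3)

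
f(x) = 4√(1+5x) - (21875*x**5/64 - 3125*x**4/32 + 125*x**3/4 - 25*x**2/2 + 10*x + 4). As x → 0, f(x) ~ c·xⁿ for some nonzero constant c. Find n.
6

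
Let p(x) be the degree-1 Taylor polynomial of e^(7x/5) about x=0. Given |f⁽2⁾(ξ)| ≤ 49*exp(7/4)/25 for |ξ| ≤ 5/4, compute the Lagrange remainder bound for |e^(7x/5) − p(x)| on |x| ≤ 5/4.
49*exp(7/4)/32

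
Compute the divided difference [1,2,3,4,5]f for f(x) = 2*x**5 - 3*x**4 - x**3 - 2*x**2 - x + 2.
27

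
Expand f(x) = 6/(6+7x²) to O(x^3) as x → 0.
1 - 7*x**2/6 + O(x**3)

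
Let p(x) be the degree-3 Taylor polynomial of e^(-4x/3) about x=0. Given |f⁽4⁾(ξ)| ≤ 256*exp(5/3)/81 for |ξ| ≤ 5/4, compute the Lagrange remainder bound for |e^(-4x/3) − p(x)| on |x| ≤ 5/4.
625*exp(5/3)/1944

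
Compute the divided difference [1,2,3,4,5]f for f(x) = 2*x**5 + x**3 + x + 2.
30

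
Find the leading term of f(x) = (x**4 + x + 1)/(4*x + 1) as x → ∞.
x**3/4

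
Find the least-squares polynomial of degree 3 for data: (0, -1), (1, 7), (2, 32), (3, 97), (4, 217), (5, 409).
-47/63 + (1115/378)x + (125/126)x² + (80/27)x³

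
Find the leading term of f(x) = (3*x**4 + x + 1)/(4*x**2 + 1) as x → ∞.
3*x**2/4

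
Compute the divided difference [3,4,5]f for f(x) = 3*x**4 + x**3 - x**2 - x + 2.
302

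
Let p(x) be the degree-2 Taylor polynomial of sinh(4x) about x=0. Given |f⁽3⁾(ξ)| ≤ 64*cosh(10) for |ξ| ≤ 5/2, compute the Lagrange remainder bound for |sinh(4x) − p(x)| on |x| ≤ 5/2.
500*cosh(10)/3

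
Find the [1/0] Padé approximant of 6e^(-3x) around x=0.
6 - 18*x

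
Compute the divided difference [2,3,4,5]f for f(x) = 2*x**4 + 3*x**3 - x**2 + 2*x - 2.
31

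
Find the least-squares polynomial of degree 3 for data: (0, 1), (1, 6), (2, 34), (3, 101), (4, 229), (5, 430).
68/63 + (-22/27)x + (170/63)x² + (79/27)x³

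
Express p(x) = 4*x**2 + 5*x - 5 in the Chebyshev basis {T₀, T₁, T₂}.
(-3)T₀ + (5)T₁ + (2)T₂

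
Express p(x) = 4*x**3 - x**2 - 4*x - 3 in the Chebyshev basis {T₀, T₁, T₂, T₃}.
(-7/2)T₀ - T₁ + (-1/2)T₂ + T₃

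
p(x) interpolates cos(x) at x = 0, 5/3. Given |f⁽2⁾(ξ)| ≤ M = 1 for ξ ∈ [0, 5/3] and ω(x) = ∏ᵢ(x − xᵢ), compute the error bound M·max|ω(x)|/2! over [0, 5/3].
25/72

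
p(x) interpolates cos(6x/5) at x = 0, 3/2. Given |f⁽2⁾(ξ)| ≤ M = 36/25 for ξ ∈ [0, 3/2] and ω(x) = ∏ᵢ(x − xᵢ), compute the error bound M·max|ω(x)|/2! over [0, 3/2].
81/200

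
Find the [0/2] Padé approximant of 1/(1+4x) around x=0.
1/(4*x + 1)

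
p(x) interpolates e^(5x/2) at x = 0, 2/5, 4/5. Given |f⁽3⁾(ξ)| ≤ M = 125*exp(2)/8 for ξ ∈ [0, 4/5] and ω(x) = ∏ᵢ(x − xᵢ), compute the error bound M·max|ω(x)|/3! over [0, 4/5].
sqrt(3)*exp(2)/27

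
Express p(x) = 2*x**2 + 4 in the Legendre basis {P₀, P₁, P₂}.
(14/3)P₀ + (4/3)P₂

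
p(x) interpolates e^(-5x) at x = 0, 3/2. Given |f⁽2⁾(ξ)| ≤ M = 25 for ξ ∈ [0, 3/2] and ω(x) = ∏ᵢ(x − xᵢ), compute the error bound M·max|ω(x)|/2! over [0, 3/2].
225/32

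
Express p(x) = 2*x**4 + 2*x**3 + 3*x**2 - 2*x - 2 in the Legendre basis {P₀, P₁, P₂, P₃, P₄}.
(-3/5)P₀ + (-4/5)P₁ + (22/7)P₂ + (4/5)P₃ + (16/35)P₄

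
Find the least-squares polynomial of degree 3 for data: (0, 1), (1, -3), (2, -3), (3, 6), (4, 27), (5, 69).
8/9 + (-1349/378)x + (-58/63)x² + (47/54)x³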